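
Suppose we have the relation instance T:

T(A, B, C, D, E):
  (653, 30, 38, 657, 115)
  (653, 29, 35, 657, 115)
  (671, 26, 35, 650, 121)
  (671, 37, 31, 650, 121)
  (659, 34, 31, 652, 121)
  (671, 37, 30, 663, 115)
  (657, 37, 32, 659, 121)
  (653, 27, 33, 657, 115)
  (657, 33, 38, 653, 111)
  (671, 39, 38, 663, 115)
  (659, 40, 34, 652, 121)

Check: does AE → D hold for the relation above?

Yes

(A=653, E=115): 3 rows → D = 657, 657, 657 ✓
(A=671, E=121): 2 rows → D = 650, 650 ✓
(A=659, E=121): 2 rows → D = 652, 652 ✓
(A=671, E=115): 2 rows → D = 663, 663 ✓
(A=657, E=121): 1 row → D = 659 ✓
(A=657, E=111): 1 row → D = 653 ✓
Every AE value is associated with a single D value, so AE → D holds.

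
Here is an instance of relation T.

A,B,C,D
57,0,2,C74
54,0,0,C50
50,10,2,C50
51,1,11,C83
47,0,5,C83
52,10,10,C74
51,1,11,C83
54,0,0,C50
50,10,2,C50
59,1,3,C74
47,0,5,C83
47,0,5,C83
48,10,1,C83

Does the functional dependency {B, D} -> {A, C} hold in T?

Yes

(B=0, D=C74): 1 row → {A,C} = (57, 2) ✓
(B=0, D=C50): 2 rows → {A,C} = (54, 0), (54, 0) ✓
(B=10, D=C50): 2 rows → {A,C} = (50, 2), (50, 2) ✓
(B=1, D=C83): 2 rows → {A,C} = (51, 11), (51, 11) ✓
(B=0, D=C83): 3 rows → {A,C} = (47, 5), (47, 5), (47, 5) ✓
(B=10, D=C74): 1 row → {A,C} = (52, 10) ✓
(B=1, D=C74): 1 row → {A,C} = (59, 3) ✓
(B=10, D=C83): 1 row → {A,C} = (48, 1) ✓
Every {B, D} value is associated with a single {A, C} value, so {B, D} -> {A, C} holds.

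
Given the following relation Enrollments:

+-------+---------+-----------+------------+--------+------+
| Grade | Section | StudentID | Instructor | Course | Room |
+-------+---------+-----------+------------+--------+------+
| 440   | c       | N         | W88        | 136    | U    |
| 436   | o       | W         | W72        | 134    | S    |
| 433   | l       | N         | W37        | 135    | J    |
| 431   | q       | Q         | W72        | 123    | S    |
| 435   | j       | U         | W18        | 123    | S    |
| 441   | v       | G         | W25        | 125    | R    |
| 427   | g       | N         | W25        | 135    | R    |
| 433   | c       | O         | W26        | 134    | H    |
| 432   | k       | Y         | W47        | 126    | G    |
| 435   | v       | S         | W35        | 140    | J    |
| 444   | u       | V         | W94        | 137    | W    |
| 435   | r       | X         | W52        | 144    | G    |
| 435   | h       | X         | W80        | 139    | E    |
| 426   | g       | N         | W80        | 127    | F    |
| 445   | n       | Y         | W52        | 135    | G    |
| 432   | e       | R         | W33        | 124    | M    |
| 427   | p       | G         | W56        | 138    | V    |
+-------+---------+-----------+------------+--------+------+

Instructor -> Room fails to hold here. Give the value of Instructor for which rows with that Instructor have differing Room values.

W80

Instructor=W88: 1 row → Room = U ✓
Instructor=W72: 2 rows → Room = S, S ✓
Instructor=W37: 1 row → Room = J ✓
Instructor=W18: 1 row → Room = S ✓
Instructor=W25: 2 rows → Room = R, R ✓
Instructor=W26: 1 row → Room = H ✓
Instructor=W47: 1 row → Room = G ✓
Instructor=W35: 1 row → Room = J ✓
Instructor=W94: 1 row → Room = W ✓
Instructor=W52: 2 rows → Room = G, G ✓
Instructor=W80: 2 rows → Room takes values {E, F} — violation
Instructor=W33: 1 row → Room = M ✓
Instructor=W56: 1 row → Room = V ✓
The only Instructor value with inconsistent Room is Instructor=W80.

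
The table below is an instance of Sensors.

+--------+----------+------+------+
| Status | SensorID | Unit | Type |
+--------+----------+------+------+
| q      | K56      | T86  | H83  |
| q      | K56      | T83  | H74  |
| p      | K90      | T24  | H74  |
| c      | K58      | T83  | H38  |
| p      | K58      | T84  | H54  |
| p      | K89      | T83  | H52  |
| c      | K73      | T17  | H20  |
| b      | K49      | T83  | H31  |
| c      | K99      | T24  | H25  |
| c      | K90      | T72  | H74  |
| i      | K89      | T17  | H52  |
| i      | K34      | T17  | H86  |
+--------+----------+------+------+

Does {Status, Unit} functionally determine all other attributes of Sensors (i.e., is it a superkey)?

Two distinct rows share (Status=i, Unit=T17), so {Status, Unit} does not determine every attribute — not a superkey.

No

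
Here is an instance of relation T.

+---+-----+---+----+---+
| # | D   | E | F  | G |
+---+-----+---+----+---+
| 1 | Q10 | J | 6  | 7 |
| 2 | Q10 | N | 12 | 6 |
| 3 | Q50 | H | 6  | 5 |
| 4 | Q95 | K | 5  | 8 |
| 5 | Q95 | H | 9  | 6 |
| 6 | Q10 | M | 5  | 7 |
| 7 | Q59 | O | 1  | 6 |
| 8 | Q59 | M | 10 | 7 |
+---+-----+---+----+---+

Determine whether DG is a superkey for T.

Rows 1 and 6 have the same DG value (D=Q10, G=7) but are distinct tuples, so DG does not determine every attribute — not a superkey.

No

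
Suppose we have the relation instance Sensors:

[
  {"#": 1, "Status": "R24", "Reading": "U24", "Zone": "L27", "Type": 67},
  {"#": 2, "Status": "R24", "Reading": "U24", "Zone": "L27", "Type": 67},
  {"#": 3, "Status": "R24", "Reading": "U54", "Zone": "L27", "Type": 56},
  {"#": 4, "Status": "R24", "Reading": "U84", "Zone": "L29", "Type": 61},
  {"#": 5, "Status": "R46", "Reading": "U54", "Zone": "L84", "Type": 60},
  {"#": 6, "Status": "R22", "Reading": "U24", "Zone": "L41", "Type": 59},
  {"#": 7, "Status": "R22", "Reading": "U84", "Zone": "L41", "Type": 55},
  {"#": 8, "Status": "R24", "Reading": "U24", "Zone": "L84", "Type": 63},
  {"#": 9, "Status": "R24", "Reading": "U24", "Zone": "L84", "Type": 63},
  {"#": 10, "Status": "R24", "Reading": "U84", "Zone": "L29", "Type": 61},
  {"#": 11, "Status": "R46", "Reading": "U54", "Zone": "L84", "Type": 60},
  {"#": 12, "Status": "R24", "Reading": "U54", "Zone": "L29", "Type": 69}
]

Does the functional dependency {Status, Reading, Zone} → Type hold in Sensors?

Yes

(Status=R24, Reading=U24, Zone=L27): rows 1, 2 → Type = 67, 67 ✓
(Status=R24, Reading=U54, Zone=L27): row 3 → Type = 56 ✓
(Status=R24, Reading=U84, Zone=L29): rows 4, 10 → Type = 61, 61 ✓
(Status=R46, Reading=U54, Zone=L84): rows 5, 11 → Type = 60, 60 ✓
(Status=R22, Reading=U24, Zone=L41): row 6 → Type = 59 ✓
(Status=R22, Reading=U84, Zone=L41): row 7 → Type = 55 ✓
(Status=R24, Reading=U24, Zone=L84): rows 8, 9 → Type = 63, 63 ✓
(Status=R24, Reading=U54, Zone=L29): row 12 → Type = 69 ✓
Every {Status, Reading, Zone} value is associated with a single Type value, so {Status, Reading, Zone} → Type holds.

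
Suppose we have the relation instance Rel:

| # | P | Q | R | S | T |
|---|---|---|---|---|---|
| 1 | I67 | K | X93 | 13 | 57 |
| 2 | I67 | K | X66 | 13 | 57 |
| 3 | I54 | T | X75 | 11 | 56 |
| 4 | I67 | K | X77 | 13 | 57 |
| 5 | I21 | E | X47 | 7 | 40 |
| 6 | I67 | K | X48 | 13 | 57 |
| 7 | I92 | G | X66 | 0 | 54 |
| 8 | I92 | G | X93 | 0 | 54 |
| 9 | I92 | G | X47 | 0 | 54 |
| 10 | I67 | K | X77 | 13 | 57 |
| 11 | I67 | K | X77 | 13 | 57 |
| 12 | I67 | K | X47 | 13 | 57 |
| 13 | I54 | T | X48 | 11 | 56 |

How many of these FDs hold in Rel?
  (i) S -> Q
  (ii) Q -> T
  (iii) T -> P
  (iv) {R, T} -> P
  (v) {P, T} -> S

5

(i) S -> Q: every LHS value maps to a single RHS value — holds.
(ii) Q -> T: every LHS value maps to a single RHS value — holds.
(iii) T -> P: every LHS value maps to a single RHS value — holds.
(iv) {R, T} -> P: every LHS value maps to a single RHS value — holds.
(v) {P, T} -> S: every LHS value maps to a single RHS value — holds.
5 of the 5 dependencies hold.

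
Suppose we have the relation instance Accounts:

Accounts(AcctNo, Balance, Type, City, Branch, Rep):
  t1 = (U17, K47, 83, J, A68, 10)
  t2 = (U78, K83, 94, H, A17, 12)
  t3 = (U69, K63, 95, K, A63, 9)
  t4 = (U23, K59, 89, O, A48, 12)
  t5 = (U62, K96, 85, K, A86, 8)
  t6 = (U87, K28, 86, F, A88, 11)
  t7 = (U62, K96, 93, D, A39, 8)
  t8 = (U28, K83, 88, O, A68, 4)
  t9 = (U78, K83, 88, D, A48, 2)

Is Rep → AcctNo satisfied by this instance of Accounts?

No

Rep=10: row 1 → AcctNo = U17 ✓
Rep=12: rows 2, 4 → AcctNo takes values {U78, U23} — violation
Rep=9: row 3 → AcctNo = U69 ✓
Rep=8: rows 5, 7 → AcctNo = U62, U62 ✓
Rep=11: row 6 → AcctNo = U87 ✓
Rep=4: row 8 → AcctNo = U28 ✓
Rep=2: row 9 → AcctNo = U78 ✓
Two rows agree on Rep but differ on AcctNo, so Rep → AcctNo does not hold.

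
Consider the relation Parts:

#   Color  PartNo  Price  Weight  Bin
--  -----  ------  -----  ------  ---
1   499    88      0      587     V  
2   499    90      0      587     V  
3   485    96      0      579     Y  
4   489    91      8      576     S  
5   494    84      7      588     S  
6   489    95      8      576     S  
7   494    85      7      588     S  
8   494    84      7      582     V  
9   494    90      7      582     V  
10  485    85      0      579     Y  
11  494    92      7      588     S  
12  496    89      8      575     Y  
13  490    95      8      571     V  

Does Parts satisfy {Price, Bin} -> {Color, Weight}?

(Price=0, Bin=V): rows 1, 2 → {Color,Weight} = (499, 587), (499, 587) ✓
(Price=0, Bin=Y): rows 3, 10 → {Color,Weight} = (485, 579), (485, 579) ✓
(Price=8, Bin=S): rows 4, 6 → {Color,Weight} = (489, 576), (489, 576) ✓
(Price=7, Bin=S): rows 5, 7, 11 → {Color,Weight} = (494, 588), (494, 588), (494, 588) ✓
(Price=7, Bin=V): rows 8, 9 → {Color,Weight} = (494, 582), (494, 582) ✓
(Price=8, Bin=Y): row 12 → {Color,Weight} = (496, 575) ✓
(Price=8, Bin=V): row 13 → {Color,Weight} = (490, 571) ✓
Every {Price, Bin} value is associated with a single {Color, Weight} value, so {Price, Bin} -> {Color, Weight} holds.

Yes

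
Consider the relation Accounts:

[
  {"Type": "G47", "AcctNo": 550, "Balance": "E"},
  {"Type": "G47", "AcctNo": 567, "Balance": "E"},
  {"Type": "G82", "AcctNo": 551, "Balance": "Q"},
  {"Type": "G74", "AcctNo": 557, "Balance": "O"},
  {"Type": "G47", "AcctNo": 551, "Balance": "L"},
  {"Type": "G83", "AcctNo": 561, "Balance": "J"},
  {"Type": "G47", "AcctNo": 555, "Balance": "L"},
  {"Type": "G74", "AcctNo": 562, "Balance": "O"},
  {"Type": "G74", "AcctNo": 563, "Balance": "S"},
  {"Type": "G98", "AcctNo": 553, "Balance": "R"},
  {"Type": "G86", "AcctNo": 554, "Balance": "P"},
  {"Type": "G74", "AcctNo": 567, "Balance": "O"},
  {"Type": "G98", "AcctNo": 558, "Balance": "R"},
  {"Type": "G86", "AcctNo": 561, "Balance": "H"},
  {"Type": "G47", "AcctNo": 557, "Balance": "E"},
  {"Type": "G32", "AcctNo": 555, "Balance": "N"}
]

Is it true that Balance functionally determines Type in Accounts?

Yes

Balance=E: 3 rows → Type = G47, G47, G47 ✓
Balance=Q: 1 row → Type = G82 ✓
Balance=O: 3 rows → Type = G74, G74, G74 ✓
Balance=L: 2 rows → Type = G47, G47 ✓
Balance=J: 1 row → Type = G83 ✓
Balance=S: 1 row → Type = G74 ✓
Balance=R: 2 rows → Type = G98, G98 ✓
Balance=P: 1 row → Type = G86 ✓
Balance=H: 1 row → Type = G86 ✓
Balance=N: 1 row → Type = G32 ✓
Every Balance value is associated with a single Type value, so Balance -> Type holds.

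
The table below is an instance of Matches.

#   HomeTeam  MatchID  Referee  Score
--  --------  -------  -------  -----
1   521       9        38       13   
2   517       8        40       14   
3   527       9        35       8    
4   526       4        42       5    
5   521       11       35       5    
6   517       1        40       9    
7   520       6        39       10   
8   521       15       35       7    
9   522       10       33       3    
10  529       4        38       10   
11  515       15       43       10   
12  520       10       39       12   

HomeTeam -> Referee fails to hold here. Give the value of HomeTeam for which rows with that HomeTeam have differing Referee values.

521

HomeTeam=521: rows 1, 5, 8 → Referee takes values {38, 35} — violation
HomeTeam=517: rows 2, 6 → Referee = 40, 40 ✓
HomeTeam=527: row 3 → Referee = 35 ✓
HomeTeam=526: row 4 → Referee = 42 ✓
HomeTeam=520: rows 7, 12 → Referee = 39, 39 ✓
HomeTeam=522: row 9 → Referee = 33 ✓
HomeTeam=529: row 10 → Referee = 38 ✓
HomeTeam=515: row 11 → Referee = 43 ✓
The only HomeTeam value with inconsistent Referee is HomeTeam=521.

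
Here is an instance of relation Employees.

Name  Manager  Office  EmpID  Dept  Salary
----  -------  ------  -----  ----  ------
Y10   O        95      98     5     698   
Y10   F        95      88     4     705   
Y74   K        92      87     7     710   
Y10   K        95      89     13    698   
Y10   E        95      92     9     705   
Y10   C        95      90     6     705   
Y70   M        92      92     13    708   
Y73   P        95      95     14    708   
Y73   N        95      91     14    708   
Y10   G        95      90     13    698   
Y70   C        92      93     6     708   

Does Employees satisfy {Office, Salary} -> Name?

(Office=95, Salary=698): 3 rows → Name = Y10, Y10, Y10 ✓
(Office=95, Salary=705): 3 rows → Name = Y10, Y10, Y10 ✓
(Office=92, Salary=710): 1 row → Name = Y74 ✓
(Office=92, Salary=708): 2 rows → Name = Y70, Y70 ✓
(Office=95, Salary=708): 2 rows → Name = Y73, Y73 ✓
Every {Office, Salary} value is associated with a single Name value, so {Office, Salary} -> Name holds.

Yes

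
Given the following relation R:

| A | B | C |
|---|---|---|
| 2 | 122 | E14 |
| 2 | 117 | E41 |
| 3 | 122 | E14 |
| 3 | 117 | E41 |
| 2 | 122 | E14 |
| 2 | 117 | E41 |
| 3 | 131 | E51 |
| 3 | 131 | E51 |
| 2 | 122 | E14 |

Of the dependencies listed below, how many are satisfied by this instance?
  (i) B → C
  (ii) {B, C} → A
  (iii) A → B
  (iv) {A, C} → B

(i) B → C: every LHS value maps to a single RHS value — holds.
(ii) {B, C} → A: (B=122, C=E14): 4 rows → A takes values {2, 3} — violation; (B=117, C=E41): 3 rows → A takes values {2, 3} — violation — fails.
(iii) A → B: A=2: 5 rows → B takes values {122, 117} — violation; A=3: 4 rows → B takes values {122, 117, 131} — violation — fails.
(iv) {A, C} → B: every LHS value maps to a single RHS value — holds.
2 of the 4 dependencies hold.

2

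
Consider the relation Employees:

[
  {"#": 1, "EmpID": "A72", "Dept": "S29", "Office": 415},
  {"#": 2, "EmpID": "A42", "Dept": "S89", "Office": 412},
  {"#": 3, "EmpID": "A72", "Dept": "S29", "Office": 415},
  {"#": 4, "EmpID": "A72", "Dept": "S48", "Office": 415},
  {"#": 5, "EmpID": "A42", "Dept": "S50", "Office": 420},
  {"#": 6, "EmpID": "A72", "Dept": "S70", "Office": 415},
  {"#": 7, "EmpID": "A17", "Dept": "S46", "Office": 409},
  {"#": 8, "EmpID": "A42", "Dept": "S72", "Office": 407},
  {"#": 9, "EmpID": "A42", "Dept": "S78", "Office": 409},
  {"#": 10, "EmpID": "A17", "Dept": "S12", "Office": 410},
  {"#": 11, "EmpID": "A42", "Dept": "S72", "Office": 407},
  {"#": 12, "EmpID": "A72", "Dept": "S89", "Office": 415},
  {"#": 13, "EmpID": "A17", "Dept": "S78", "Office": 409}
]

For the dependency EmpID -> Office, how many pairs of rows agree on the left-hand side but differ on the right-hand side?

EmpID=A72: all 5 rows agree on Office — 0 pairs.
EmpID=A42: violating pairs (2,5), (2,8), (2,9), (2,11), (5,8), (5,9), (5,11), (8,9), (9,11) — 9 pairs.
EmpID=A17: violating pairs (7,10), (10,13) — 2 pairs.

11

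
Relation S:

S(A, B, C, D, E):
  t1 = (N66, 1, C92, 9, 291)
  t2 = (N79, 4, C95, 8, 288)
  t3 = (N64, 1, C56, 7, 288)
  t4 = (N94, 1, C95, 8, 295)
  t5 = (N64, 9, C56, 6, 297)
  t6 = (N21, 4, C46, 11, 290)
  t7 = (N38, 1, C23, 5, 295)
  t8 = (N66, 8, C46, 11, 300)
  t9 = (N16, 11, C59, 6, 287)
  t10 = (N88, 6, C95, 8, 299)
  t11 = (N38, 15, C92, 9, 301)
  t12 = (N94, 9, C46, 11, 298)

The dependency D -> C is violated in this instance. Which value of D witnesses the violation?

D=9: rows 1, 11 → C = C92, C92 ✓
D=8: rows 2, 4, 10 → C = C95, C95, C95 ✓
D=7: row 3 → C = C56 ✓
D=6: rows 5, 9 → C takes values {C56, C59} — violation
D=11: rows 6, 8, 12 → C = C46, C46, C46 ✓
D=5: row 7 → C = C23 ✓
The only D value with inconsistent C is D=6.

6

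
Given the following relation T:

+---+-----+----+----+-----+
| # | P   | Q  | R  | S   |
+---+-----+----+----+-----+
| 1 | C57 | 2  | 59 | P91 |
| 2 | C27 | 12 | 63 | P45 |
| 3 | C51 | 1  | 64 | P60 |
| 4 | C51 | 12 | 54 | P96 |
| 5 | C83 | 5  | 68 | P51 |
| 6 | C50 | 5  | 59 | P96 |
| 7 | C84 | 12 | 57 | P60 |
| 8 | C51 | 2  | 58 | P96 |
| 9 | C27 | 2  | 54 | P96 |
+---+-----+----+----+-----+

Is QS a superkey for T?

Rows 8 and 9 have the same QS value (Q=2, S=P96) but are distinct tuples, so QS does not determine every attribute — not a superkey.

No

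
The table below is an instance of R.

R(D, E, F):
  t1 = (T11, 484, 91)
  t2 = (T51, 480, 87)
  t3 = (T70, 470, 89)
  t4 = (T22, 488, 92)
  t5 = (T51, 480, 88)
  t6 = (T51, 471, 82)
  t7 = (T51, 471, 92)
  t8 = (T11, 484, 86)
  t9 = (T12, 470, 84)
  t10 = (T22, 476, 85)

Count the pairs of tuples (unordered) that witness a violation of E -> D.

E=484: all 2 rows agree on D — 0 pairs.
E=480: all 2 rows agree on D — 0 pairs.
E=470: violating pairs (3,9) — 1 pair.
E=471: all 2 rows agree on D — 0 pairs.

1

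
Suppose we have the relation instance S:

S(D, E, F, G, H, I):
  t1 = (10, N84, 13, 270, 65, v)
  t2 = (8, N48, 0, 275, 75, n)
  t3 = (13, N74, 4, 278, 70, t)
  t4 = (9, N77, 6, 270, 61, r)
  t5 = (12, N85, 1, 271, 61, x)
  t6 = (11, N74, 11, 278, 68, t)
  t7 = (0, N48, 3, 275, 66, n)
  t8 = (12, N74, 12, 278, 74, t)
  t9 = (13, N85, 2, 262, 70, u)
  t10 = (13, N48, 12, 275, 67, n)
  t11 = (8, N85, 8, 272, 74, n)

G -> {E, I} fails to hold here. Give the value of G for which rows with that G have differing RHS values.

G=270: rows 1, 4 → {E,I} takes values {(N84, v), (N77, r)} — violation
G=275: rows 2, 7, 10 → {E,I} = (N48, n), (N48, n), (N48, n) ✓
G=278: rows 3, 6, 8 → {E,I} = (N74, t), (N74, t), (N74, t) ✓
G=271: row 5 → {E,I} = (N85, x) ✓
G=262: row 9 → {E,I} = (N85, u) ✓
G=272: row 11 → {E,I} = (N85, n) ✓
The only G value with inconsistent RHS is G=270.

270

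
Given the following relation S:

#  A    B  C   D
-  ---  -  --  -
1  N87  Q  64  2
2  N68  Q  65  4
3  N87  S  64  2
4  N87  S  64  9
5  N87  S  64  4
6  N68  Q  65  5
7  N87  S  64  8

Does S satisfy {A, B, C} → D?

No

(A=N87, B=Q, C=64): row 1 → D = 2 ✓
(A=N68, B=Q, C=65): rows 2, 6 → D takes values {4, 5} — violation
(A=N87, B=S, C=64): rows 3, 4, 5, 7 → D takes values {2, 9, 4, 8} — violation
Two rows agree on {A, B, C} but differ on D, so {A, B, C} → D does not hold.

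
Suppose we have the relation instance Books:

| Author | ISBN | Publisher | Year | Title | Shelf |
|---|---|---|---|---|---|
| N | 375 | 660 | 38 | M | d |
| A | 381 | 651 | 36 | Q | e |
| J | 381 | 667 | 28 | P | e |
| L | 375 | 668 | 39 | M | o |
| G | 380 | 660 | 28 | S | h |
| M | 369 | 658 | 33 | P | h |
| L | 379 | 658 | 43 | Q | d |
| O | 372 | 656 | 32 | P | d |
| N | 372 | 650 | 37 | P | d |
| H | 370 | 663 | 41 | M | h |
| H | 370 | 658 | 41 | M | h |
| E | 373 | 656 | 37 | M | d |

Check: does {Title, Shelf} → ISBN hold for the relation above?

(Title=M, Shelf=d): 2 rows → ISBN takes values {375, 373} — violation
(Title=Q, Shelf=e): 1 row → ISBN = 381 ✓
(Title=P, Shelf=e): 1 row → ISBN = 381 ✓
(Title=M, Shelf=o): 1 row → ISBN = 375 ✓
(Title=S, Shelf=h): 1 row → ISBN = 380 ✓
(Title=P, Shelf=h): 1 row → ISBN = 369 ✓
(Title=Q, Shelf=d): 1 row → ISBN = 379 ✓
(Title=P, Shelf=d): 2 rows → ISBN = 372, 372 ✓
(Title=M, Shelf=h): 2 rows → ISBN = 370, 370 ✓
Two rows agree on {Title, Shelf} but differ on ISBN, so {Title, Shelf} → ISBN does not hold.

No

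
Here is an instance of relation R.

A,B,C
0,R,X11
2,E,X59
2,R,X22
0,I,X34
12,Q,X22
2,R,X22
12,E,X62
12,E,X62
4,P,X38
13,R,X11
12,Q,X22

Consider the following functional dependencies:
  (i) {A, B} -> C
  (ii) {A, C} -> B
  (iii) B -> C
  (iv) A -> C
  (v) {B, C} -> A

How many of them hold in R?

(i) {A, B} -> C: every LHS value maps to a single RHS value — holds.
(ii) {A, C} -> B: every LHS value maps to a single RHS value — holds.
(iii) B -> C: B=R: 4 rows → C takes values {X11, X22} — violation; B=E: 3 rows → C takes values {X59, X62} — violation — fails.
(iv) A -> C: A=0: 2 rows → C takes values {X11, X34} — violation; A=2: 3 rows → C takes values {X59, X22} — violation; A=12: 4 rows → C takes values {X22, X62} — violation — fails.
(v) {B, C} -> A: (B=R, C=X11): 2 rows → A takes values {0, 13} — violation — fails.
2 of the 5 dependencies hold.

2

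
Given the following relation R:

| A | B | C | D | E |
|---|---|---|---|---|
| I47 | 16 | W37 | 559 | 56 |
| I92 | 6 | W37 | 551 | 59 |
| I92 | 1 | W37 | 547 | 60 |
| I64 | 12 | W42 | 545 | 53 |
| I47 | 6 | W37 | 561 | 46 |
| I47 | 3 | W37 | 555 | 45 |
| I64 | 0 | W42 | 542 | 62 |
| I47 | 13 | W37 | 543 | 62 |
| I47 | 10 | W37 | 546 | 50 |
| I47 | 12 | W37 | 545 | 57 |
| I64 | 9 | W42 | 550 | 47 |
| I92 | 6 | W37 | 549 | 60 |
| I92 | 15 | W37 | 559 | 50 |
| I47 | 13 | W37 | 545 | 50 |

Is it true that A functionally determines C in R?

Yes

A=I47: 7 rows → C = W37, W37, W37, W37, W37, W37, W37 ✓
A=I92: 4 rows → C = W37, W37, W37, W37 ✓
A=I64: 3 rows → C = W42, W42, W42 ✓
Every A value is associated with a single C value, so A → C holds.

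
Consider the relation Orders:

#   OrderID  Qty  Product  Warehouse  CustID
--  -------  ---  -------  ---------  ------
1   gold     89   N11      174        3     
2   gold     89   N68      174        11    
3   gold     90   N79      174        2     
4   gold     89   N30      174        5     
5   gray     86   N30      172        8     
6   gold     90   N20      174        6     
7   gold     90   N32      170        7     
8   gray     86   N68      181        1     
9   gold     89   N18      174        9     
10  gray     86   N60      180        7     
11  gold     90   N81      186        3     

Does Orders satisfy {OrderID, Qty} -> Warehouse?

No

(OrderID=gold, Qty=89): rows 1, 2, 4, 9 → Warehouse = 174, 174, 174, 174 ✓
(OrderID=gold, Qty=90): rows 3, 6, 7, 11 → Warehouse takes values {174, 170, 186} — violation
(OrderID=gray, Qty=86): rows 5, 8, 10 → Warehouse takes values {172, 181, 180} — violation
Two rows agree on {OrderID, Qty} but differ on Warehouse, so {OrderID, Qty} -> Warehouse does not hold.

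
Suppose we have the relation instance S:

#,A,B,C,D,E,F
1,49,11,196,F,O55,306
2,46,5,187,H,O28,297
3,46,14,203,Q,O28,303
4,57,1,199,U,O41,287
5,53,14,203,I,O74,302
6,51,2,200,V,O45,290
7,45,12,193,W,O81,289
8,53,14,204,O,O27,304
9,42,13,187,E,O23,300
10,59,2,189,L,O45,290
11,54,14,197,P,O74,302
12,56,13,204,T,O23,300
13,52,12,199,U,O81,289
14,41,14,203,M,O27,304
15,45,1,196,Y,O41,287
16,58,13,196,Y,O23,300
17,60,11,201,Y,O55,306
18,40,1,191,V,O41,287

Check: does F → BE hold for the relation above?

F=306: rows 1, 17 → {B,E} = (11, O55), (11, O55) ✓
F=297: row 2 → {B,E} = (5, O28) ✓
F=303: row 3 → {B,E} = (14, O28) ✓
F=287: rows 4, 15, 18 → {B,E} = (1, O41), (1, O41), (1, O41) ✓
F=302: rows 5, 11 → {B,E} = (14, O74), (14, O74) ✓
F=290: rows 6, 10 → {B,E} = (2, O45), (2, O45) ✓
F=289: rows 7, 13 → {B,E} = (12, O81), (12, O81) ✓
F=304: rows 8, 14 → {B,E} = (14, O27), (14, O27) ✓
F=300: rows 9, 12, 16 → {B,E} = (13, O23), (13, O23), (13, O23) ✓
Every F value is associated with a single BE value, so F → BE holds.

Yes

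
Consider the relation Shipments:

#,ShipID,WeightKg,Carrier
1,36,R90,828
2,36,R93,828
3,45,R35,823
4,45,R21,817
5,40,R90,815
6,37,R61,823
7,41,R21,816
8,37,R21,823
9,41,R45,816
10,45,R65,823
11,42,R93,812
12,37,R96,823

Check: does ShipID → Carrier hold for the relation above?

No

ShipID=36: rows 1, 2 → Carrier = 828, 828 ✓
ShipID=45: rows 3, 4, 10 → Carrier takes values {823, 817} — violation
ShipID=40: row 5 → Carrier = 815 ✓
ShipID=37: rows 6, 8, 12 → Carrier = 823, 823, 823 ✓
ShipID=41: rows 7, 9 → Carrier = 816, 816 ✓
ShipID=42: row 11 → Carrier = 812 ✓
Two rows agree on ShipID but differ on Carrier, so ShipID → Carrier does not hold.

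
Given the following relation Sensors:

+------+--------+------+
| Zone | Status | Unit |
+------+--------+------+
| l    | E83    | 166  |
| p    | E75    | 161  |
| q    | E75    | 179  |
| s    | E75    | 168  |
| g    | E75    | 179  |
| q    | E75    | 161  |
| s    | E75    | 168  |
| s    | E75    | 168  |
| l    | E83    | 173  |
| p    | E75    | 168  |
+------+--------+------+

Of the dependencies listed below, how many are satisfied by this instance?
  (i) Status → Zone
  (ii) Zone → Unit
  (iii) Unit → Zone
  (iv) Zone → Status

1

(i) Status → Zone: Status=E75: 8 rows → Zone takes values {p, q, s, g} — violation — fails.
(ii) Zone → Unit: Zone=l: 2 rows → Unit takes values {166, 173} — violation; Zone=p: 2 rows → Unit takes values {161, 168} — violation; Zone=q: 2 rows → Unit takes values {179, 161} — violation — fails.
(iii) Unit → Zone: Unit=161: 2 rows → Zone takes values {p, q} — violation; Unit=179: 2 rows → Zone takes values {q, g} — violation; Unit=168: 4 rows → Zone takes values {s, p} — violation — fails.
(iv) Zone → Status: every LHS value maps to a single RHS value — holds.
1 of the 4 dependencies holds.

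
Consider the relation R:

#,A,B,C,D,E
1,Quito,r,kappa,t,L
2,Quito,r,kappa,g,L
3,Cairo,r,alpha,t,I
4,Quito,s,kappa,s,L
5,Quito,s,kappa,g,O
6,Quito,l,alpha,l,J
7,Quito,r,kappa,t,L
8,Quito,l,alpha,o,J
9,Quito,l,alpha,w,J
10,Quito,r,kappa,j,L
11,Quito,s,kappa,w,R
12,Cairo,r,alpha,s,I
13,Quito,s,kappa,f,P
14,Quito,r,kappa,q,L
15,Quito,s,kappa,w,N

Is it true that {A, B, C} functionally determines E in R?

(A=Quito, B=r, C=kappa): rows 1, 2, 7, 10, 14 → E = L, L, L, L, L ✓
(A=Cairo, B=r, C=alpha): rows 3, 12 → E = I, I ✓
(A=Quito, B=s, C=kappa): rows 4, 5, 11, 13, 15 → E takes values {L, O, R, P, N} — violation
(A=Quito, B=l, C=alpha): rows 6, 8, 9 → E = J, J, J ✓
Two rows agree on {A, B, C} but differ on E, so {A, B, C} → E does not hold.

No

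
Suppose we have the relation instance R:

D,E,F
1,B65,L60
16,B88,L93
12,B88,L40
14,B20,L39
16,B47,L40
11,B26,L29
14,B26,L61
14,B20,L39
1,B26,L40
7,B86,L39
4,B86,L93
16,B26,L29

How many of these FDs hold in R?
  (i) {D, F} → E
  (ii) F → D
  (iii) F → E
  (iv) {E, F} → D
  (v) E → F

(i) {D, F} → E: every LHS value maps to a single RHS value — holds.
(ii) F → D: F=L93: 2 rows → D takes values {16, 4} — violation; F=L40: 3 rows → D takes values {12, 16, 1} — violation; F=L39: 3 rows → D takes values {14, 7} — violation; F=L29: 2 rows → D takes values {11, 16} — violation — fails.
(iii) F → E: F=L93: 2 rows → E takes values {B88, B86} — violation; F=L40: 3 rows → E takes values {B88, B47, B26} — violation; F=L39: 3 rows → E takes values {B20, B86} — violation — fails.
(iv) {E, F} → D: (E=B26, F=L29): 2 rows → D takes values {11, 16} — violation — fails.
(v) E → F: E=B88: 2 rows → F takes values {L93, L40} — violation; E=B26: 4 rows → F takes values {L29, L61, L40} — violation; E=B86: 2 rows → F takes values {L39, L93} — violation — fails.
1 of the 5 dependencies holds.

1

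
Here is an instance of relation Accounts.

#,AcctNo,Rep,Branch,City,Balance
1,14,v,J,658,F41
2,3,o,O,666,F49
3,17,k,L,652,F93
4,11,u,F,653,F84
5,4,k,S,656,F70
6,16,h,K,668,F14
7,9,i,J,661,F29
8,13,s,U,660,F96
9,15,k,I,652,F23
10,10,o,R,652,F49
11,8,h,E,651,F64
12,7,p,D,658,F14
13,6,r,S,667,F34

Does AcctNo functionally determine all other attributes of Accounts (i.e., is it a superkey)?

All 13 rows have distinct AcctNo values, so AcctNo → (all attributes) holds and AcctNo is a superkey.

Yes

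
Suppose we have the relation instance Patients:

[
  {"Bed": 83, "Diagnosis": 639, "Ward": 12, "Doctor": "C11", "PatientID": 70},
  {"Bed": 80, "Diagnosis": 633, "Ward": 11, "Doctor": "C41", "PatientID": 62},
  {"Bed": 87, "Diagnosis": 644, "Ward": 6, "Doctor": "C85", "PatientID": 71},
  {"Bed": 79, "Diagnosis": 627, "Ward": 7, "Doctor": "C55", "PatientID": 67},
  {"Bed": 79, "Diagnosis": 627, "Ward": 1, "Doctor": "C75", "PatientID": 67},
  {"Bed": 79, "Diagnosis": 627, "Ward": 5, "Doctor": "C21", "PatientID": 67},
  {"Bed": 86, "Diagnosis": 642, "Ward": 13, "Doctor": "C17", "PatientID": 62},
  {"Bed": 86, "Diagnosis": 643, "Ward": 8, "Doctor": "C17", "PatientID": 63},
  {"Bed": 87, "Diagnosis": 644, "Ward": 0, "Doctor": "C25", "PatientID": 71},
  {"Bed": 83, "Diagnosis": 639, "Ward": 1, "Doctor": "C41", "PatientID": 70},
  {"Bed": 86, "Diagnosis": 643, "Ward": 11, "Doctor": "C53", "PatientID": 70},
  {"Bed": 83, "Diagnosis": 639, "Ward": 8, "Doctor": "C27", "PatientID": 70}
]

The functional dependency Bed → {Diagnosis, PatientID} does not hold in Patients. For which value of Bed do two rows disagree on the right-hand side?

Bed=83: 3 rows → {Diagnosis,PatientID} = (639, 70), (639, 70), (639, 70) ✓
Bed=80: 1 row → {Diagnosis,PatientID} = (633, 62) ✓
Bed=87: 2 rows → {Diagnosis,PatientID} = (644, 71), (644, 71) ✓
Bed=79: 3 rows → {Diagnosis,PatientID} = (627, 67), (627, 67), (627, 67) ✓
Bed=86: 3 rows → {Diagnosis,PatientID} takes values {(642, 62), (643, 63), (643, 70)} — violation
The only Bed value with inconsistent RHS is Bed=86.

86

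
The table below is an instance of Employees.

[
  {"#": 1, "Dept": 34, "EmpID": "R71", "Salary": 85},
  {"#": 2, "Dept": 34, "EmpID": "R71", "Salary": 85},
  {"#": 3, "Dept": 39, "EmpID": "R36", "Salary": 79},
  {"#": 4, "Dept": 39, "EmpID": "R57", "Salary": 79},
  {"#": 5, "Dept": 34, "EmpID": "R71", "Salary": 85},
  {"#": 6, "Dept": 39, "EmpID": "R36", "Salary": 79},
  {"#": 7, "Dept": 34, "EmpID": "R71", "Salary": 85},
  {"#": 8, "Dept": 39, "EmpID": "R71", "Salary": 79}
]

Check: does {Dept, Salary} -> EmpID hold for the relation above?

No

(Dept=34, Salary=85): rows 1, 2, 5, 7 → EmpID = R71, R71, R71, R71 ✓
(Dept=39, Salary=79): rows 3, 4, 6, 8 → EmpID takes values {R36, R57, R71} — violation
Two rows agree on {Dept, Salary} but differ on EmpID, so {Dept, Salary} -> EmpID does not hold.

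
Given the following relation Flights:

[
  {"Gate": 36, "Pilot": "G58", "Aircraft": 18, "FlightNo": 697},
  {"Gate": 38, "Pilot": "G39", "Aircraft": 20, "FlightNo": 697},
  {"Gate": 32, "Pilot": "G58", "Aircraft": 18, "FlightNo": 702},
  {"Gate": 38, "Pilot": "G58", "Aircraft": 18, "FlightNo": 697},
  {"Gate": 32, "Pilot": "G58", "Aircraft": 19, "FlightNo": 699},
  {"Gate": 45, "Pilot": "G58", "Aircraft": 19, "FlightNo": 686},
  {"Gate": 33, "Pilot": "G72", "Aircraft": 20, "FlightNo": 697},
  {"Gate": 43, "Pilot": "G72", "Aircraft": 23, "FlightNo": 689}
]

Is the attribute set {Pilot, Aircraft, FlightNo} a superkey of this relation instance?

No

Two distinct rows share (Pilot=G58, Aircraft=18, FlightNo=697), so {Pilot, Aircraft, FlightNo} does not determine every attribute — not a superkey.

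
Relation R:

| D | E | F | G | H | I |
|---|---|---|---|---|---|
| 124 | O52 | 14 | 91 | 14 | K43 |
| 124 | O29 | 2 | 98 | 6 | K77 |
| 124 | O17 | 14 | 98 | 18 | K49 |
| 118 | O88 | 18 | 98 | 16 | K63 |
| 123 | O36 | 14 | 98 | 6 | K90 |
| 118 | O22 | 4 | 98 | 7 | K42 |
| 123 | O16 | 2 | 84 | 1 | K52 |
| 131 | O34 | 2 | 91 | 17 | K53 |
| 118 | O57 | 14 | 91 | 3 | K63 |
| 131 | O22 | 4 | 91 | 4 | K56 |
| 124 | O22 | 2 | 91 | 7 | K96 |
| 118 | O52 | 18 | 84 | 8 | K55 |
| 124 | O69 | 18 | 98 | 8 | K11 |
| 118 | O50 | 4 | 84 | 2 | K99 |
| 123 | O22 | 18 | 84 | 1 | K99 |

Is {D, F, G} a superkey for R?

Yes

All 15 rows have distinct {D, F, G} values, so {D, F, G} → (all attributes) holds and {D, F, G} is a superkey.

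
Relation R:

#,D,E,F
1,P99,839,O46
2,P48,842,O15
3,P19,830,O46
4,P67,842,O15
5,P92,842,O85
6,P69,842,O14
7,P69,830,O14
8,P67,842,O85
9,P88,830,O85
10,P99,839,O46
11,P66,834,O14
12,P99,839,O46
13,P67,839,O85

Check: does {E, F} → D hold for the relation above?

No

(E=839, F=O46): rows 1, 10, 12 → D = P99, P99, P99 ✓
(E=842, F=O15): rows 2, 4 → D takes values {P48, P67} — violation
(E=830, F=O46): row 3 → D = P19 ✓
(E=842, F=O85): rows 5, 8 → D takes values {P92, P67} — violation
(E=842, F=O14): row 6 → D = P69 ✓
(E=830, F=O14): row 7 → D = P69 ✓
(E=830, F=O85): row 9 → D = P88 ✓
(E=834, F=O14): row 11 → D = P66 ✓
(E=839, F=O85): row 13 → D = P67 ✓
Two rows agree on {E, F} but differ on D, so {E, F} → D does not hold.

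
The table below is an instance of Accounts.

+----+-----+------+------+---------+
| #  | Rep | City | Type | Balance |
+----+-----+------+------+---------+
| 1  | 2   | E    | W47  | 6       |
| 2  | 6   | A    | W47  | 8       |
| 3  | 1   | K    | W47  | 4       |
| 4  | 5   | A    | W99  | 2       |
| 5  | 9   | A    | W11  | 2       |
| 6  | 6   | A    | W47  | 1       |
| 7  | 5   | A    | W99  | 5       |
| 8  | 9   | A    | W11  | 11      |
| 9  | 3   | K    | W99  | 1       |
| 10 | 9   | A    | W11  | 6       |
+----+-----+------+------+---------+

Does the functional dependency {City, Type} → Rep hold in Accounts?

(City=E, Type=W47): row 1 → Rep = 2 ✓
(City=A, Type=W47): rows 2, 6 → Rep = 6, 6 ✓
(City=K, Type=W47): row 3 → Rep = 1 ✓
(City=A, Type=W99): rows 4, 7 → Rep = 5, 5 ✓
(City=A, Type=W11): rows 5, 8, 10 → Rep = 9, 9, 9 ✓
(City=K, Type=W99): row 9 → Rep = 3 ✓
Every {City, Type} value is associated with a single Rep value, so {City, Type} → Rep holds.

Yes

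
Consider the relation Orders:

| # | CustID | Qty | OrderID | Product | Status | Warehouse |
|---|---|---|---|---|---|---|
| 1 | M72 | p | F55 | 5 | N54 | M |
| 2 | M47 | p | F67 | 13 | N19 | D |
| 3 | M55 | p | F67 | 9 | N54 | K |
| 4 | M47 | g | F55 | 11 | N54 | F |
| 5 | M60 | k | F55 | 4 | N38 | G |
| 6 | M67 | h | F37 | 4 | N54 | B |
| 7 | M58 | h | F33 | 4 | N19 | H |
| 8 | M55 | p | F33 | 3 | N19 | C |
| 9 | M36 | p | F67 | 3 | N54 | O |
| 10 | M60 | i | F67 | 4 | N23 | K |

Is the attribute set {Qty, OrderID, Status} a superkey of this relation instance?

No

Rows 3 and 9 have the same {Qty, OrderID, Status} value (Qty=p, OrderID=F67, Status=N54) but are distinct tuples, so {Qty, OrderID, Status} does not determine every attribute — not a superkey.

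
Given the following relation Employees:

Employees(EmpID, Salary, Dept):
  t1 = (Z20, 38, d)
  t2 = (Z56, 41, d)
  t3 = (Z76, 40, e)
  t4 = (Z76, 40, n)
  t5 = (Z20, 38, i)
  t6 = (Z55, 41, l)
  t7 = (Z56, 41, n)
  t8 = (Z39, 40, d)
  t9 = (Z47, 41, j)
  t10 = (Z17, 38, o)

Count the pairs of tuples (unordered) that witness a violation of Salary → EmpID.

Salary=38: violating pairs (1,10), (5,10) — 2 pairs.
Salary=41: violating pairs (2,6), (2,9), (6,7), (6,9), (7,9) — 5 pairs.
Salary=40: violating pairs (3,8), (4,8) — 2 pairs.

9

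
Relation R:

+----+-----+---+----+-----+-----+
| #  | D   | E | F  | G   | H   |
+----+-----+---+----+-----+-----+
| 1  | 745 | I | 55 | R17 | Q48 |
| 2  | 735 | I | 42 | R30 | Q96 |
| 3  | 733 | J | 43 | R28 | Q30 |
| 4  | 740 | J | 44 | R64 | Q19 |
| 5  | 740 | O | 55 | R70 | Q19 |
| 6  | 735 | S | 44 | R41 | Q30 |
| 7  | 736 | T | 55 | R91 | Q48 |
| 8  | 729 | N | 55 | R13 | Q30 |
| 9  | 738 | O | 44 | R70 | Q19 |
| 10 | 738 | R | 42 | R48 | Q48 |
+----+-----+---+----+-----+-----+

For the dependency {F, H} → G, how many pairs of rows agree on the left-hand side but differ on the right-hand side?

(F=55, H=Q48): violating pairs (1,7) — 1 pair.
(F=44, H=Q19): violating pairs (4,9) — 1 pair.

2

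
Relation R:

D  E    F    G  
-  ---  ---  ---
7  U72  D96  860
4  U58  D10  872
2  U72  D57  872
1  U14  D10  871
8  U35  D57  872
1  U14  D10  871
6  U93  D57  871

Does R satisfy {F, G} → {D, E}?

No

(F=D96, G=860): 1 row → {D,E} = (7, U72) ✓
(F=D10, G=872): 1 row → {D,E} = (4, U58) ✓
(F=D57, G=872): 2 rows → {D,E} takes values {(2, U72), (8, U35)} — violation
(F=D10, G=871): 2 rows → {D,E} = (1, U14), (1, U14) ✓
(F=D57, G=871): 1 row → {D,E} = (6, U93) ✓
Two rows agree on {F, G} but differ on {D, E}, so {F, G} → {D, E} does not hold.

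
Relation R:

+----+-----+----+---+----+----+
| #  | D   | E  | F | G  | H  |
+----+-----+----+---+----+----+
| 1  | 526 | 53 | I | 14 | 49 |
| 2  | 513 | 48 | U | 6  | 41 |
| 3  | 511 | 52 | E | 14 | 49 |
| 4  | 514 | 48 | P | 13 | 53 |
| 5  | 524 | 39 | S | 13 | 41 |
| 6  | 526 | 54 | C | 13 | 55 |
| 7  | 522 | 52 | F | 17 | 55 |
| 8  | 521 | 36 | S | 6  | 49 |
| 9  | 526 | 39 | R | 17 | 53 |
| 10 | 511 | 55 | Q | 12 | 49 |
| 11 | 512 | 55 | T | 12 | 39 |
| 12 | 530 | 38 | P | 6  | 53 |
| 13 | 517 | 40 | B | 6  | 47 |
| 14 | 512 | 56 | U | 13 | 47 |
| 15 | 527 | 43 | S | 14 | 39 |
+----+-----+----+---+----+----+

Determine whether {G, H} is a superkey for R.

No

Rows 1 and 3 have the same {G, H} value (G=14, H=49) but are distinct tuples, so {G, H} does not determine every attribute — not a superkey.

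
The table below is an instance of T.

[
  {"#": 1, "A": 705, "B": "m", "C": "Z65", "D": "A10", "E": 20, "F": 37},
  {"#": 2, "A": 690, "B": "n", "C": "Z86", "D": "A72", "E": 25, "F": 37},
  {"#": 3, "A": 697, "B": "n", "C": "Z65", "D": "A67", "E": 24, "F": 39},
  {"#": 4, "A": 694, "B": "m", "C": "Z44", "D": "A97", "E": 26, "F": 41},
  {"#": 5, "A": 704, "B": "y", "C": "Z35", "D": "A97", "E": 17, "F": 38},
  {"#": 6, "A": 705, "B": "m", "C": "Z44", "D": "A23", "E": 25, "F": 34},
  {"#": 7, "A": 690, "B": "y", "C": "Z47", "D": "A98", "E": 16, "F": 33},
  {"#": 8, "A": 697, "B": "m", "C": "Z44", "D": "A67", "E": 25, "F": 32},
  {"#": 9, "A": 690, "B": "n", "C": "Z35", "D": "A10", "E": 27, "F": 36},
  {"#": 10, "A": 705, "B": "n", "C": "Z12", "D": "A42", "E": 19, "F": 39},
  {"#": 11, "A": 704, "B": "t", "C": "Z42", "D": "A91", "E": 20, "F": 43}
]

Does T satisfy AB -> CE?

(A=705, B=m): rows 1, 6 → {C,E} takes values {(Z65, 20), (Z44, 25)} — violation
(A=690, B=n): rows 2, 9 → {C,E} takes values {(Z86, 25), (Z35, 27)} — violation
(A=697, B=n): row 3 → {C,E} = (Z65, 24) ✓
(A=694, B=m): row 4 → {C,E} = (Z44, 26) ✓
(A=704, B=y): row 5 → {C,E} = (Z35, 17) ✓
(A=690, B=y): row 7 → {C,E} = (Z47, 16) ✓
(A=697, B=m): row 8 → {C,E} = (Z44, 25) ✓
(A=705, B=n): row 10 → {C,E} = (Z12, 19) ✓
(A=704, B=t): row 11 → {C,E} = (Z42, 20) ✓
Two rows agree on AB but differ on CE, so AB -> CE does not hold.

No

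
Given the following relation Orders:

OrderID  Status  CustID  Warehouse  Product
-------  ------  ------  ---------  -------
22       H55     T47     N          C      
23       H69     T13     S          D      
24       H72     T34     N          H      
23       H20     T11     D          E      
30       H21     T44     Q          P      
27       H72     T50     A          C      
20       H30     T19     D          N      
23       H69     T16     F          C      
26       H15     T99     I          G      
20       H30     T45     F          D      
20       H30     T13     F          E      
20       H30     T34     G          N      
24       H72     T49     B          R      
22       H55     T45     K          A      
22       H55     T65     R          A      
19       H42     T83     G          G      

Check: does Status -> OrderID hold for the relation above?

Status=H55: 3 rows → OrderID = 22, 22, 22 ✓
Status=H69: 2 rows → OrderID = 23, 23 ✓
Status=H72: 3 rows → OrderID takes values {24, 27} — violation
Status=H20: 1 row → OrderID = 23 ✓
Status=H21: 1 row → OrderID = 30 ✓
Status=H30: 4 rows → OrderID = 20, 20, 20, 20 ✓
Status=H15: 1 row → OrderID = 26 ✓
Status=H42: 1 row → OrderID = 19 ✓
Two rows agree on Status but differ on OrderID, so Status -> OrderID does not hold.

No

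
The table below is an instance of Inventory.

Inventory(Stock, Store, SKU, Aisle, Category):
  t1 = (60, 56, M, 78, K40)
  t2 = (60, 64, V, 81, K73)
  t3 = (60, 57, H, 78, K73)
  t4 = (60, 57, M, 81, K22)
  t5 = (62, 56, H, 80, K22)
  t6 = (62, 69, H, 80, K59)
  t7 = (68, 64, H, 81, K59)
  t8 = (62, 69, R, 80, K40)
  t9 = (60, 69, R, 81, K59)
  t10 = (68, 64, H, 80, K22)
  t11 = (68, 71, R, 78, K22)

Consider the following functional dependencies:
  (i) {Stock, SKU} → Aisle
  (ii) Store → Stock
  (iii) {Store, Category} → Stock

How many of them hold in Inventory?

0

(i) {Stock, SKU} → Aisle: (Stock=60, SKU=M): rows 1, 4 → Aisle takes values {78, 81} — violation; (Stock=68, SKU=H): rows 7, 10 → Aisle takes values {81, 80} — violation — fails.
(ii) Store → Stock: Store=56: rows 1, 5 → Stock takes values {60, 62} — violation; Store=64: rows 2, 7, 10 → Stock takes values {60, 68} — violation; Store=69: rows 6, 8, 9 → Stock takes values {62, 60} — violation — fails.
(iii) {Store, Category} → Stock: (Store=69, Category=K59): rows 6, 9 → Stock takes values {62, 60} — violation — fails.
None of the 3 dependencies hold.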